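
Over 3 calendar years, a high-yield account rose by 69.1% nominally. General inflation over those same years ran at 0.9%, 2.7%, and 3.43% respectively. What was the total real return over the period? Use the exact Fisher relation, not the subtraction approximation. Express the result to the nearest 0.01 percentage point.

Cumulative inflation factor: 1.009 × 1.027 × 1.0343 ≈ 1.07179.
Nominal growth factor: 1.69100. Real growth factor = 1.69100 / 1.07179 ≈ 1.57774.
Total real return ≈ 57.7740%.

57.77%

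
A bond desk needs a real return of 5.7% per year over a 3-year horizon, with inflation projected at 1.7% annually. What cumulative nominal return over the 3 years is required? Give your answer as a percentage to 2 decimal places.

Required annual nominal rate: (1+5.7%)(1+1.7%) − 1 = 7.4969%.
Cumulative over 3 years: (1 + 0.074969)^3 − 1 ≈ 0.24219.

24.22%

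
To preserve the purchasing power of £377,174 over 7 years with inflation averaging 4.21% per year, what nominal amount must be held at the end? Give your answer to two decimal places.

£503,393.40

Cumulative price-level factor: (1+4.21%)^7 ≈ 1.3346450230.
Multiplying £377,174 by the price-level factor gives the future nominal sum.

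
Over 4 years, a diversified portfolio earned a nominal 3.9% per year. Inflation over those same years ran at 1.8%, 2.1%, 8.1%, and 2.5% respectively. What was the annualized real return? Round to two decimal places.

0.30%

Cumulative inflation factor: 1.018 × 1.021 × 1.081 × 1.025 ≈ 1.15166.
Nominal growth factor: 1.16537. Real growth factor = 1.16537 / 1.15166 ≈ 1.01190.
Annualized: 1.01190^(1/4) − 1 ≈ 0.00296.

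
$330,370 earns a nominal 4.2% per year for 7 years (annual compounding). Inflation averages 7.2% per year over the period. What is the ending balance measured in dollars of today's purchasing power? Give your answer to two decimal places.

Nominal value at maturity: $330,370 × (1 + 4.2%)^7 ≈ $440,630.58.
Price-level factor over 7 years: (1 + 7.2%)^7 ≈ 1.6269098835.
Dividing the nominal maturity value by the price-level factor gives the value in today's money.

$270,838.96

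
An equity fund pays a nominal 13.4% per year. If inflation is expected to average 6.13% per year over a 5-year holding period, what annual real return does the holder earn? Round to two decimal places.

6.85%

With constant rates the annual real return is the same each year: (1+13.4%)/(1+6.13%) − 1 = 0.06850.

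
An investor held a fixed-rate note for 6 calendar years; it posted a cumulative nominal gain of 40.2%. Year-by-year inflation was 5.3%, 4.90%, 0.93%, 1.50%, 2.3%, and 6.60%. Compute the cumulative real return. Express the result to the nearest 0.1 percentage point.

13.6%

Cumulative inflation factor: 1.053 × 1.0490 × 1.0093 × 1.0150 × 1.023 × 1.0660 ≈ 1.23402.
Nominal growth factor: 1.40200. Real growth factor = 1.40200 / 1.23402 ≈ 1.13612.
Total real return ≈ 13.6122%.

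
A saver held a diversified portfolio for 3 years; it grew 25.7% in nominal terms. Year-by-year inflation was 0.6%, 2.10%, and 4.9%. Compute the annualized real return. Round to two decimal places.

5.27%

Cumulative inflation factor: 1.006 × 1.0210 × 1.049 ≈ 1.07746.
Nominal growth factor: 1.25700. Real growth factor = 1.25700 / 1.07746 ≈ 1.16664.
Annualized: 1.16664^(1/3) − 1 ≈ 0.05272.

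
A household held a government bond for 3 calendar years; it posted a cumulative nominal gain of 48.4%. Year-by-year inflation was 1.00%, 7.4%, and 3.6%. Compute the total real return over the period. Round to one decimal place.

Cumulative inflation factor: 1.0100 × 1.074 × 1.036 ≈ 1.12379.
Nominal growth factor: 1.48400. Real growth factor = 1.48400 / 1.12379 ≈ 1.32053.
Total real return ≈ 32.0531%.

32.1%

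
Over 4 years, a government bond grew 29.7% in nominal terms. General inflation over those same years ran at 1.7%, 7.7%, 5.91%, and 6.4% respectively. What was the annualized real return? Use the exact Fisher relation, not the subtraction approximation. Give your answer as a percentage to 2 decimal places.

1.25%

Cumulative inflation factor: 1.017 × 1.077 × 1.0591 × 1.064 ≈ 1.23428.
Nominal growth factor: 1.29700. Real growth factor = 1.29700 / 1.23428 ≈ 1.05081.
Annualized: 1.05081^(1/4) − 1 ≈ 0.01247.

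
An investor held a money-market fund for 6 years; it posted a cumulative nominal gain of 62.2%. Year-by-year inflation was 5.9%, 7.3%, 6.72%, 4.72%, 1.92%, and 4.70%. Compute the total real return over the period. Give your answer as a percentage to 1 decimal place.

Cumulative inflation factor: 1.059 × 1.073 × 1.0672 × 1.0472 × 1.0192 × 1.0470 ≈ 1.35512.
Nominal growth factor: 1.62200. Real growth factor = 1.62200 / 1.35512 ≈ 1.19694.
Total real return ≈ 19.6943%.

19.7%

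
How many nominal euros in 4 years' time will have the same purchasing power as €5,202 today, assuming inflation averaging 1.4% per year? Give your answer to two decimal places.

Cumulative price-level factor: (1+1.4%)^4 ≈ 1.0571870144.
The nominal amount required is €5,202 scaled up by that factor.

€5,499.49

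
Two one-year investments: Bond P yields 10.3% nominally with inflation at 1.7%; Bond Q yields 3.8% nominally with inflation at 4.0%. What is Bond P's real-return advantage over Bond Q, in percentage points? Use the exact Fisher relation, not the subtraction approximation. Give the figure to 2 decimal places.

Bond P real return: 1.103/1.017 − 1 = 8.456%.
Bond Q real return: 1.038/1.040 − 1 = -0.192%.
Difference: 8.456 − (-0.192) = 8.648 pp.

8.65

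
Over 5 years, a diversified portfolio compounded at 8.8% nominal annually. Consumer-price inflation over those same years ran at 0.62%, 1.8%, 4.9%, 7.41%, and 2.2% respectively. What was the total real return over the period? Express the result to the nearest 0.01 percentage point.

29.25%

Cumulative inflation factor: 1.0062 × 1.018 × 1.049 × 1.0741 × 1.022 ≈ 1.17951.
Nominal growth factor: 1.52456. Real growth factor = 1.52456 / 1.17951 ≈ 1.29253.
Total real return ≈ 29.2532%.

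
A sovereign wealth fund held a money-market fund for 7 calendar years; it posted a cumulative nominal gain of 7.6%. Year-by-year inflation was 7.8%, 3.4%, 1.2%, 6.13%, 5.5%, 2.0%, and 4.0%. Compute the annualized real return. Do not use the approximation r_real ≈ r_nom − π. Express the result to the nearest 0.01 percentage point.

-3.08%

Cumulative inflation factor: 1.078 × 1.034 × 1.012 × 1.0613 × 1.055 × 1.020 × 1.040 ≈ 1.33981.
Nominal growth factor: 1.07600. Real growth factor = 1.07600 / 1.33981 ≈ 0.80310.
Annualized: 0.80310^(1/7) − 1 ≈ -0.03084.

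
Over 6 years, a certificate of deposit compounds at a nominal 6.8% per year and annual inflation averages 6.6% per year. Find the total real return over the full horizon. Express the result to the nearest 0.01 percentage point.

The annual real rate is (1+6.8%)/(1+6.6%) − 1 = 0.1876%.
Compounded over 6 years: (1 + 0.001876)^6 − 1 ≈ 0.01131.

1.13%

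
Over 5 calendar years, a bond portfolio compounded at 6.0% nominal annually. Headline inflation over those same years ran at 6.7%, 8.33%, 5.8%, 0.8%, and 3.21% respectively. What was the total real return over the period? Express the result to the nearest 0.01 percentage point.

Cumulative inflation factor: 1.067 × 1.0833 × 1.058 × 1.008 × 1.0321 ≈ 1.27228.
Nominal growth factor: 1.33823. Real growth factor = 1.33823 / 1.27228 ≈ 1.05184.
Total real return ≈ 5.1836%.

5.18%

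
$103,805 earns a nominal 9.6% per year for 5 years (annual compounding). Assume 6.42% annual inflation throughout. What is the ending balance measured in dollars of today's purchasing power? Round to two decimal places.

Nominal value at maturity: $103,805 × (1 + 9.6%)^5 ≈ $164,161.40.
Price-level factor over 5 years: (1 + 6.42%)^5 ≈ 1.3649485231.
The maturity value deflated by that factor is the answer in today's purchasing power.

$120,269.30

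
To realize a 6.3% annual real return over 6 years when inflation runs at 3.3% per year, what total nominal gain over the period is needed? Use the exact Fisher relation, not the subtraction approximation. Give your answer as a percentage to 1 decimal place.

Required annual nominal rate: (1+6.3%)(1+3.3%) − 1 = 9.8079%.
Cumulative over 6 years: (1 + 0.098079)^6 − 1 ≈ 0.75308.

75.3%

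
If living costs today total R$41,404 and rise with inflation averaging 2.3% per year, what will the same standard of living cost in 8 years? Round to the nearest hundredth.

R$49,664.65

Cumulative price-level factor: (1+2.3%)^8 ≈ 1.1995133055.
Multiplying R$41,404 by the price-level factor gives the future nominal sum.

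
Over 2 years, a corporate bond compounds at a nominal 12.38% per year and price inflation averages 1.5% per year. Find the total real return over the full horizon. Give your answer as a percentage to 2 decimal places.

22.59%

The annual real rate is (1+12.38%)/(1+1.5%) − 1 = 10.7192%.
Compounded over 2 years: (1 + 0.107192)^2 − 1 ≈ 0.22587.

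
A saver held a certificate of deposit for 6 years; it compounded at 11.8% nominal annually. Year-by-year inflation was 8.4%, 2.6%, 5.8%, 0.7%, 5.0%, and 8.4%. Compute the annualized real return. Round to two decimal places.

Cumulative inflation factor: 1.084 × 1.026 × 1.058 × 1.007 × 1.050 × 1.084 ≈ 1.34868.
Nominal growth factor: 1.95277. Real growth factor = 1.95277 / 1.34868 ≈ 1.44791.
Annualized: 1.44791^(1/6) − 1 ≈ 0.06363.

6.36%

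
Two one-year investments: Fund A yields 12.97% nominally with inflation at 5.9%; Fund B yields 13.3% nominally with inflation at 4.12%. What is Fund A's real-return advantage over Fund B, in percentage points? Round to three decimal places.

-2.141

Fund A real return: 1.1297/1.059 − 1 = 6.6761%.
Fund B real return: 1.133/1.0412 − 1 = 8.8167%.
Difference: 6.6761 − 8.8167 = -2.1406 pp.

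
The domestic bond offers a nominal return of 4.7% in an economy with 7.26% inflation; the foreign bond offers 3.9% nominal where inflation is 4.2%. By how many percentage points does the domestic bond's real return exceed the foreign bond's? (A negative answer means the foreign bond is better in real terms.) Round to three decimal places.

-2.099

The domestic bond real return: 1.047/1.0726 − 1 = -2.3867%.
The foreign bond real return: 1.039/1.042 − 1 = -0.2879%.
Difference: -2.3867 − (-0.2879) = -2.0988 pp.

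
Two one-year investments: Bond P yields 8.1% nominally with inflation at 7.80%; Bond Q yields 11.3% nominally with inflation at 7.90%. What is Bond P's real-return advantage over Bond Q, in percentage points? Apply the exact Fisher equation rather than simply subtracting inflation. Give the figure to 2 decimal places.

-2.87

Bond P real return: 1.081/1.0780 − 1 = 0.278%.
Bond Q real return: 1.113/1.0790 − 1 = 3.151%.
Difference: 0.278 − 3.151 = -2.873 pp.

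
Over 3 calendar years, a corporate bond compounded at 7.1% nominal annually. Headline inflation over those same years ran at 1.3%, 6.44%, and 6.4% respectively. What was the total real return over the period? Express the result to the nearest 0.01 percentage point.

Cumulative inflation factor: 1.013 × 1.0644 × 1.064 ≈ 1.14724.
Nominal growth factor: 1.22848. Real growth factor = 1.22848 / 1.14724 ≈ 1.07081.
Total real return ≈ 7.0810%.

7.08%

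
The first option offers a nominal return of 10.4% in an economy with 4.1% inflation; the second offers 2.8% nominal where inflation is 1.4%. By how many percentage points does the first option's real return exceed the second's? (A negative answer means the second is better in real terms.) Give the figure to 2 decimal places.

The first option real return: 1.104/1.041 − 1 = 6.052%.
The second real return: 1.028/1.014 − 1 = 1.381%.
Difference: 6.052 − 1.381 = 4.671 pp.

4.67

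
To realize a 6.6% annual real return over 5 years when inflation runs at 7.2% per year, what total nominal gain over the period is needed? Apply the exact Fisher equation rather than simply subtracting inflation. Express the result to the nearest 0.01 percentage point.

Required annual nominal rate: (1+6.6%)(1+7.2%) − 1 = 14.2752%.
Cumulative over 5 years: (1 + 0.142752)^5 − 1 ≈ 0.94877.

94.88%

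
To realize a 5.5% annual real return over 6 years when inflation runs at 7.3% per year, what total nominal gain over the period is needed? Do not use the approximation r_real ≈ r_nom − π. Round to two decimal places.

110.43%

Required annual nominal rate: (1+5.5%)(1+7.3%) − 1 = 13.2015%.
Cumulative over 6 years: (1 + 0.132015)^6 − 1 ≈ 1.10433.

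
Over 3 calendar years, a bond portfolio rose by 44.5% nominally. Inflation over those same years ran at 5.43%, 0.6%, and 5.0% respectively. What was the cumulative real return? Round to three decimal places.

Cumulative inflation factor: 1.0543 × 1.006 × 1.050 ≈ 1.11366.
Nominal growth factor: 1.44500. Real growth factor = 1.44500 / 1.11366 ≈ 1.29753.
Total real return ≈ 29.7527%.

29.753%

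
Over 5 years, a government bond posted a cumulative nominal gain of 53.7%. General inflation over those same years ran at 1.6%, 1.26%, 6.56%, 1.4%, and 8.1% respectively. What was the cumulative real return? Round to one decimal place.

27.9%

Cumulative inflation factor: 1.016 × 1.0126 × 1.0656 × 1.014 × 1.081 ≈ 1.20168.
Nominal growth factor: 1.53700. Real growth factor = 1.53700 / 1.20168 ≈ 1.27904.
Total real return ≈ 27.9041%.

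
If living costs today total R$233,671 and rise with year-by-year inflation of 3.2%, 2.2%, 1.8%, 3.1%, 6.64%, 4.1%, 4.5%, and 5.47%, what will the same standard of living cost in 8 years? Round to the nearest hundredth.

Cumulative price-level factor: 1.032 × 1.022 × 1.018 × 1.031 × 1.0664 × 1.041 × 1.045 × 1.0547 ≈ 1.3544193158.
Multiplying R$233,671 by the price-level factor gives the future nominal sum.

R$316,488.52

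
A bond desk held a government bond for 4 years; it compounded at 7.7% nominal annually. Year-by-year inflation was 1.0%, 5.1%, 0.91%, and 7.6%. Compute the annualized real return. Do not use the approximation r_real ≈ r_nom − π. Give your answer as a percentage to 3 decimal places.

Cumulative inflation factor: 1.010 × 1.051 × 1.0091 × 1.076 ≈ 1.15258.
Nominal growth factor: 1.34544. Real growth factor = 1.34544 / 1.15258 ≈ 1.16733.
Annualized: 1.16733^(1/4) − 1 ≈ 0.03944.

3.944%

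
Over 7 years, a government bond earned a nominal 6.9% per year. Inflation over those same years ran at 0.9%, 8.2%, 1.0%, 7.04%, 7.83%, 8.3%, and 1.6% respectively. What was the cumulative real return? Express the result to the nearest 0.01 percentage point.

13.92%

Cumulative inflation factor: 1.009 × 1.082 × 1.010 × 1.0704 × 1.0783 × 1.083 × 1.016 ≈ 1.40039.
Nominal growth factor: 1.59531. Real growth factor = 1.59531 / 1.40039 ≈ 1.13919.
Total real return ≈ 13.9190%.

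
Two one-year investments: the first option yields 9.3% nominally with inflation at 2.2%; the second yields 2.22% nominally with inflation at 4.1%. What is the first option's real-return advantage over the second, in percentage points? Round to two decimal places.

The first option real return: 1.093/1.022 − 1 = 6.947%.
The second real return: 1.0222/1.041 − 1 = -1.806%.
Difference: 6.947 − (-1.806) = 8.753 pp.

8.75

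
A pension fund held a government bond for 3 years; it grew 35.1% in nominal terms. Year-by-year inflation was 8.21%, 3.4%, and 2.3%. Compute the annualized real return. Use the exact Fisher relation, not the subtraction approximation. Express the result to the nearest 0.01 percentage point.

Cumulative inflation factor: 1.0821 × 1.034 × 1.023 ≈ 1.14463.
Nominal growth factor: 1.35100. Real growth factor = 1.35100 / 1.14463 ≈ 1.18030.
Annualized: 1.18030^(1/3) − 1 ≈ 0.05681.

5.68%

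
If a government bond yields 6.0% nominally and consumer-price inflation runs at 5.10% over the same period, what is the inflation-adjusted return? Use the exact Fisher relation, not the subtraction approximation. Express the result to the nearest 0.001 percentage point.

Real return via the Fisher equation: (1 + 6.0%)/(1 + 5.10%) − 1 = 1.060/1.0510 − 1 ≈ 0.00856.

0.856%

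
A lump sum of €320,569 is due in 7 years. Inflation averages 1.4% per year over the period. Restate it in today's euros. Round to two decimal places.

€290,841.14

Price-level factor over 7 years: (1 + 1.4%)^7 ≈ 1.1022133959.
Purchasing power today: €320,569 divided by that factor.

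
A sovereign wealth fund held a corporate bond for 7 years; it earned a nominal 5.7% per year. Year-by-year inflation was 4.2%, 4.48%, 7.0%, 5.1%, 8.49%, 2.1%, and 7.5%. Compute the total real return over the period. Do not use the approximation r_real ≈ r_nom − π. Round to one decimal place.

1.1%

Cumulative inflation factor: 1.042 × 1.0448 × 1.070 × 1.051 × 1.0849 × 1.021 × 1.075 ≈ 1.45784.
Nominal growth factor: 1.47409. Real growth factor = 1.47409 / 1.45784 ≈ 1.01115.
Total real return ≈ 1.1145%.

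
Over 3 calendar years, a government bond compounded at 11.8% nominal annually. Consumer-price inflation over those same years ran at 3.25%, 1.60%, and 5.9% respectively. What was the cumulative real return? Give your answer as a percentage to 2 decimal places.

Cumulative inflation factor: 1.0325 × 1.0160 × 1.059 ≈ 1.11091.
Nominal growth factor: 1.39742. Real growth factor = 1.39742 / 1.11091 ≈ 1.25790.
Total real return ≈ 25.7899%.

25.79%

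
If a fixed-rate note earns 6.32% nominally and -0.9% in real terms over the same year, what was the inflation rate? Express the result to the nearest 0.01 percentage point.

7.29%

From (1+r_nom) = (1+r_real)(1+π), we get 1+π = (1 + 6.32%)/(1 − 0.9%) = 1.0632/0.991 ≈ 1.07286.
So π ≈ 7.2856%.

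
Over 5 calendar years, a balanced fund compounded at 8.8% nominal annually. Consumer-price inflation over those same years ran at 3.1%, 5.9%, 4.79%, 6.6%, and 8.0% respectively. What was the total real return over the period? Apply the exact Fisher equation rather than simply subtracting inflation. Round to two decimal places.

15.74%

Cumulative inflation factor: 1.031 × 1.059 × 1.0479 × 1.066 × 1.080 ≈ 1.31721.
Nominal growth factor: 1.52456. Real growth factor = 1.52456 / 1.31721 ≈ 1.15741.
Total real return ≈ 15.7415%.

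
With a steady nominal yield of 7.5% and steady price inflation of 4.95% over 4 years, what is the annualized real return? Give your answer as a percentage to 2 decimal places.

With constant rates the annual real return is the same each year: (1+7.5%)/(1+4.95%) − 1 = 0.02430.

2.43%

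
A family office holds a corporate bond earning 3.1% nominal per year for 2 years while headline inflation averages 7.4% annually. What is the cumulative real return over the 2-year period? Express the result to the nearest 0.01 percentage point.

The annual real rate is (1+3.1%)/(1+7.4%) − 1 = -4.0037%.
Compounded over 2 years: (1 + -0.040037)^2 − 1 ≈ -0.07847.

-7.85%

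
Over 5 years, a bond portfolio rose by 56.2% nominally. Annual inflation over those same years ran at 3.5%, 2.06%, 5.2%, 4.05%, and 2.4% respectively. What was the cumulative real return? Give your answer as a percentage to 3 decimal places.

Cumulative inflation factor: 1.035 × 1.0206 × 1.052 × 1.0405 × 1.024 ≈ 1.18401.
Nominal growth factor: 1.56200. Real growth factor = 1.56200 / 1.18401 ≈ 1.31925.
Total real return ≈ 31.9251%.

31.925%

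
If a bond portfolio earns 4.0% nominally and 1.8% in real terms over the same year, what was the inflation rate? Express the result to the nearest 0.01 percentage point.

2.16%

From (1+r_nom) = (1+r_real)(1+π), we get 1+π = (1 + 4.0%)/(1 + 1.8%) = 1.040/1.018 ≈ 1.02161.
So π ≈ 2.1611%.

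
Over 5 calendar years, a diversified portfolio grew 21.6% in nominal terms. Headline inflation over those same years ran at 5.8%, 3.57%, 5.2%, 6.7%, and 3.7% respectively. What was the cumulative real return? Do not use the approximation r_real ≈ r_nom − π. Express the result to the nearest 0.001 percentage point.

Cumulative inflation factor: 1.058 × 1.0357 × 1.052 × 1.067 × 1.037 ≈ 1.27549.
Nominal growth factor: 1.21600. Real growth factor = 1.21600 / 1.27549 ≈ 0.95336.
Total real return ≈ -4.6644%.

-4.664%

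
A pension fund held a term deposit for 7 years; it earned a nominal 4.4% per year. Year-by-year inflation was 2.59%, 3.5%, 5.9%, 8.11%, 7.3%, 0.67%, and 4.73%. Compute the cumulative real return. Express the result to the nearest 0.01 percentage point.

Cumulative inflation factor: 1.0259 × 1.035 × 1.059 × 1.0811 × 1.073 × 1.0067 × 1.0473 ≈ 1.37524.
Nominal growth factor: 1.35177. Real growth factor = 1.35177 / 1.37524 ≈ 0.98294.
Total real return ≈ -1.7064%.

-1.71%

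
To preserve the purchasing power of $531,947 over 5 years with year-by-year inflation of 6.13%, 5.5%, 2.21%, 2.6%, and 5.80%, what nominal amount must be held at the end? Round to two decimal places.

Cumulative price-level factor: 1.0613 × 1.055 × 1.0221 × 1.026 × 1.0580 ≈ 1.2422729840.
The nominal amount required is $531,947 scaled up by that factor.

$660,823.39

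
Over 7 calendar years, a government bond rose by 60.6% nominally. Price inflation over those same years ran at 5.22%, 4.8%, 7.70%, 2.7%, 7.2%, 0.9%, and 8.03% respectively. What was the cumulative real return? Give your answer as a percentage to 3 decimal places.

12.686%

Cumulative inflation factor: 1.0522 × 1.048 × 1.0770 × 1.027 × 1.072 × 1.009 × 1.0803 ≈ 1.42520.
Nominal growth factor: 1.60600. Real growth factor = 1.60600 / 1.42520 ≈ 1.12686.
Total real return ≈ 12.6859%.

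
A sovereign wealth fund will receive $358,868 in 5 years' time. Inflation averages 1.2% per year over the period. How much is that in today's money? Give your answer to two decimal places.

Price-level factor over 5 years: (1 + 1.2%)^5 ≈ 1.0614573839.
Purchasing power today: $358,868 divided by that factor.

$338,089.88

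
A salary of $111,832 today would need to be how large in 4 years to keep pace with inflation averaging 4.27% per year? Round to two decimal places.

$132,191.52

Cumulative price-level factor: (1+4.27%)^4 ≈ 1.1820544823.
Multiplying $111,832 by the price-level factor gives the future nominal sum.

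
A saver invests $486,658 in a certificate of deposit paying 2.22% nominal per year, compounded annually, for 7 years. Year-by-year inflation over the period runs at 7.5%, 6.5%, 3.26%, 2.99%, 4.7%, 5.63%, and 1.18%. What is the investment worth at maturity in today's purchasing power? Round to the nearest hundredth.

$416,544.22

Nominal value at maturity: $486,658 × (1 + 2.22%)^7 ≈ $567,511.94.
Price-level factor over 7 years: 1.075 × 1.065 × 1.0326 × 1.0299 × 1.047 × 1.0563 × 1.0118 ≈ 1.3624290257.
Dividing the nominal maturity value by the price-level factor gives the value in today's money.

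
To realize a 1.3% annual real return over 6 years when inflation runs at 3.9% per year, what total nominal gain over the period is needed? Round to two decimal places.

Required annual nominal rate: (1+1.3%)(1+3.9%) − 1 = 5.2507%.
Cumulative over 6 years: (1 + 0.052507)^6 − 1 ≈ 0.35941.

35.94%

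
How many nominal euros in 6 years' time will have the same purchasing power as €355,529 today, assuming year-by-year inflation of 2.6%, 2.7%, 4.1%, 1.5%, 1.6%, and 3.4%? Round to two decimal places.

Cumulative price-level factor: 1.026 × 1.027 × 1.041 × 1.015 × 1.016 × 1.034 ≈ 1.1696308721.
Multiplying €355,529 by the price-level factor gives the future nominal sum.

€415,837.69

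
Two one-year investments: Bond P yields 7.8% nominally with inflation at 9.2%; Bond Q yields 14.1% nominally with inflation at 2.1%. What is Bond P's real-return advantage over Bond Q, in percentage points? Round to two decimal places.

-13.04

Bond P real return: 1.078/1.092 − 1 = -1.282%.
Bond Q real return: 1.141/1.021 − 1 = 11.753%.
Difference: -1.282 − 11.753 = -13.035 pp.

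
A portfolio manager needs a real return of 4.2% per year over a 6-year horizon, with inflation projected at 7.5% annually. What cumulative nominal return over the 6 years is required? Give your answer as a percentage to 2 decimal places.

Required annual nominal rate: (1+4.2%)(1+7.5%) − 1 = 12.015%.
Cumulative over 6 years: (1 + 0.12015)^6 − 1 ≈ 0.97541.

97.54%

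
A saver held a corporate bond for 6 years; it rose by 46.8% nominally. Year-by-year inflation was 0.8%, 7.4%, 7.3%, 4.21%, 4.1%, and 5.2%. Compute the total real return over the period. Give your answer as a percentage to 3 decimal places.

10.735%

Cumulative inflation factor: 1.008 × 1.074 × 1.073 × 1.0421 × 1.041 × 1.052 ≈ 1.32569.
Nominal growth factor: 1.46800. Real growth factor = 1.46800 / 1.32569 ≈ 1.10735.
Total real return ≈ 10.7352%.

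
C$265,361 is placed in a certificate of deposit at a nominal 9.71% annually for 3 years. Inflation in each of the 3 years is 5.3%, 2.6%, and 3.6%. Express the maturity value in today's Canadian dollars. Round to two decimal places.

Nominal value at maturity: C$265,361 × (1 + 9.71%)^3 ≈ C$350,409.39.
Price-level factor over 3 years: 1.053 × 1.026 × 1.036 = 1.119271608.
The maturity value deflated by that factor is the answer in today's purchasing power.

C$313,069.13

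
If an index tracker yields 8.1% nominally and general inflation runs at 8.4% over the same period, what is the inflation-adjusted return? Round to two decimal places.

-0.28%

Real return via the Fisher equation: (1 + 8.1%)/(1 + 8.4%) − 1 = 1.081/1.084 − 1 ≈ -0.00277.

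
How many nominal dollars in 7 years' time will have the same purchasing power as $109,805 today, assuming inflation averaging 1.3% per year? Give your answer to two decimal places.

Cumulative price-level factor: (1+1.3%)^7 ≈ 1.0946269025.
Multiplying $109,805 by the price-level factor gives the future nominal sum.

$120,195.51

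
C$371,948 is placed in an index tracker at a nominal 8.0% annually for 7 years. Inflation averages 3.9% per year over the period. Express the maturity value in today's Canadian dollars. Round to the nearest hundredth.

Nominal value at maturity: C$371,948 × (1 + 8.0%)^7 ≈ C$637,453.51.
Price-level factor over 7 years: (1 + 3.9%)^7 ≈ 1.3071000549.
Dividing the nominal maturity value by the price-level factor gives the value in today's money.

C$487,685.32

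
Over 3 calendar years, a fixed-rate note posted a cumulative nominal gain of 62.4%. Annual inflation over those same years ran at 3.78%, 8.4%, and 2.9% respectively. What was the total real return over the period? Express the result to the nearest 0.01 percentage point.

Cumulative inflation factor: 1.0378 × 1.084 × 1.029 ≈ 1.15760.
Nominal growth factor: 1.62400. Real growth factor = 1.62400 / 1.15760 ≈ 1.40290.
Total real return ≈ 40.2903%.

40.29%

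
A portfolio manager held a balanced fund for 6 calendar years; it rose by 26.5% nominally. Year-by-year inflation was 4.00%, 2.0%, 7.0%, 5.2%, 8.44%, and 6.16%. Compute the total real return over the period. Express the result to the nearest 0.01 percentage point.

Cumulative inflation factor: 1.0400 × 1.020 × 1.070 × 1.052 × 1.0844 × 1.0616 ≈ 1.37462.
Nominal growth factor: 1.26500. Real growth factor = 1.26500 / 1.37462 ≈ 0.92025.
Total real return ≈ -7.9747%.

-7.97%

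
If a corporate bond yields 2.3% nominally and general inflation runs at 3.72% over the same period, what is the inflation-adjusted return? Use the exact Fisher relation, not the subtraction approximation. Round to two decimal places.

Real return via the Fisher equation: (1 + 2.3%)/(1 + 3.72%) − 1 = 1.023/1.0372 − 1 ≈ -0.01369.

-1.37%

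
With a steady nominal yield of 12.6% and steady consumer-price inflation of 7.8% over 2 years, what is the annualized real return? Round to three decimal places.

With constant rates the annual real return is the same each year: (1+12.6%)/(1+7.8%) − 1 = 0.04453.

4.453%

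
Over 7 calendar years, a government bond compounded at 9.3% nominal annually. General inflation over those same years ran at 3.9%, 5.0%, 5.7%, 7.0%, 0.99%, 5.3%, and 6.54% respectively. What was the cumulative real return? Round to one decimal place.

Cumulative inflation factor: 1.039 × 1.050 × 1.057 × 1.070 × 1.0099 × 1.053 × 1.0654 ≈ 1.39792.
Nominal growth factor: 1.86355. Real growth factor = 1.86355 / 1.39792 ≈ 1.33309.
Total real return ≈ 33.3086%.

33.3%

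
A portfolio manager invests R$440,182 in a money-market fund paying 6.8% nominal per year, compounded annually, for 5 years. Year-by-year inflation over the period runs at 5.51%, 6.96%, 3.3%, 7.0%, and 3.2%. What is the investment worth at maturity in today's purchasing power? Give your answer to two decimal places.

R$475,127.02

Nominal value at maturity: R$440,182 × (1 + 6.8%)^5 ≈ R$611,629.67.
Price-level factor over 5 years: 1.0551 × 1.0696 × 1.033 × 1.070 × 1.032 ≈ 1.2872971679.
The maturity value deflated by that factor is the answer in today's purchasing power.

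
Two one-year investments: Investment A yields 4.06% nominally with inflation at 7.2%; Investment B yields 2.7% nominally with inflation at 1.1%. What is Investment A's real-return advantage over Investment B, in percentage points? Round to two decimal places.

Investment A real return: 1.0406/1.072 − 1 = -2.929%.
Investment B real return: 1.027/1.011 − 1 = 1.583%.
Difference: -2.929 − 1.583 = -4.512 pp.

-4.51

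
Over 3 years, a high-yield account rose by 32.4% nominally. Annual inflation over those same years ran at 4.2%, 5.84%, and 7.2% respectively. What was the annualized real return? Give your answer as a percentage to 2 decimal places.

Cumulative inflation factor: 1.042 × 1.0584 × 1.072 ≈ 1.18226.
Nominal growth factor: 1.32400. Real growth factor = 1.32400 / 1.18226 ≈ 1.11989.
Annualized: 1.11989^(1/3) − 1 ≈ 0.03847.

3.85%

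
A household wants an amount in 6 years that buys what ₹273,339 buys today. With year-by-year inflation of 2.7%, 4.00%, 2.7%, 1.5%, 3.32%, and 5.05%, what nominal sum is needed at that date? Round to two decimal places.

₹330,310.46

Cumulative price-level factor: 1.027 × 1.0400 × 1.027 × 1.015 × 1.0332 × 1.0505 ≈ 1.2084278425.
Multiplying ₹273,339 by the price-level factor gives the future nominal sum.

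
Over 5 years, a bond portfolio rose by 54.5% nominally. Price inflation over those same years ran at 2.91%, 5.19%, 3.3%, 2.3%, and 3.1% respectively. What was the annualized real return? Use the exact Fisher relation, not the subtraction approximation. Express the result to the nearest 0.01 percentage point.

Cumulative inflation factor: 1.0291 × 1.0519 × 1.033 × 1.023 × 1.031 ≈ 1.17942.
Nominal growth factor: 1.54500. Real growth factor = 1.54500 / 1.17942 ≈ 1.30997.
Annualized: 1.30997^(1/5) − 1 ≈ 0.05549.

5.55%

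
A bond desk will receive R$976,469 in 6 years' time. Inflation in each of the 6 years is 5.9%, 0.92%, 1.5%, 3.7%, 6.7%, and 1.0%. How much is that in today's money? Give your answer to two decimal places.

Price-level factor over 6 years: 1.059 × 1.0092 × 1.015 × 1.037 × 1.067 × 1.010 ≈ 1.2122823824.
Purchasing power today: R$976,469 divided by that factor.

R$805,479.82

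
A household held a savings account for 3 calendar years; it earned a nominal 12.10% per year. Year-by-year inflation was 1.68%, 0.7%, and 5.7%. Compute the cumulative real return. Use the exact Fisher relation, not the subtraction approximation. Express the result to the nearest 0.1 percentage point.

30.2%

Cumulative inflation factor: 1.0168 × 1.007 × 1.057 ≈ 1.08228.
Nominal growth factor: 1.40869. Real growth factor = 1.40869 / 1.08228 ≈ 1.30160.
Total real return ≈ 30.1598%.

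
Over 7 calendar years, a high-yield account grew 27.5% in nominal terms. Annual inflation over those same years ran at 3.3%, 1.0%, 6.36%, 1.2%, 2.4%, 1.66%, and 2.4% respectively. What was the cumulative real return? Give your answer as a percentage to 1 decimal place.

6.5%

Cumulative inflation factor: 1.033 × 1.010 × 1.0636 × 1.012 × 1.024 × 1.0166 × 1.024 ≈ 1.19710.
Nominal growth factor: 1.27500. Real growth factor = 1.27500 / 1.19710 ≈ 1.06507.
Total real return ≈ 6.5074%.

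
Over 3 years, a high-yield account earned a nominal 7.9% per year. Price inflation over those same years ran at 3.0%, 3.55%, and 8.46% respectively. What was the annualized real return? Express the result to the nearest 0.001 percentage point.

Cumulative inflation factor: 1.030 × 1.0355 × 1.0846 ≈ 1.15680.
Nominal growth factor: 1.25622. Real growth factor = 1.25622 / 1.15680 ≈ 1.08594.
Annualized: 1.08594^(1/3) − 1 ≈ 0.02786.

2.786%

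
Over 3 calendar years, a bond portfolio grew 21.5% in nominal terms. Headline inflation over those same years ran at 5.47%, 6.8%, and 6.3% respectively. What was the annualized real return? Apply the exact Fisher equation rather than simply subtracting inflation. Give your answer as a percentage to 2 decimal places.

Cumulative inflation factor: 1.0547 × 1.068 × 1.063 ≈ 1.19738.
Nominal growth factor: 1.21500. Real growth factor = 1.21500 / 1.19738 ≈ 1.01471.
Annualized: 1.01471^(1/3) − 1 ≈ 0.00488.

0.49%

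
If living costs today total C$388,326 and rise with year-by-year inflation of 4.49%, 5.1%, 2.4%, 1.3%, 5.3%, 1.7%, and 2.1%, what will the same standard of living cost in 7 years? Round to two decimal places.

C$483,680.28

Cumulative price-level factor: 1.0449 × 1.051 × 1.024 × 1.013 × 1.053 × 1.017 × 1.021 ≈ 1.2455521433.
The nominal amount required is C$388,326 scaled up by that factor.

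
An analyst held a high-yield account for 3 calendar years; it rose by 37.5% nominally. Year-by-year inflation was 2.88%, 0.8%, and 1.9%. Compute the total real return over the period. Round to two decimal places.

Cumulative inflation factor: 1.0288 × 1.008 × 1.019 ≈ 1.05673.
Nominal growth factor: 1.37500. Real growth factor = 1.37500 / 1.05673 ≈ 1.30118.
Total real return ≈ 30.1179%.

30.12%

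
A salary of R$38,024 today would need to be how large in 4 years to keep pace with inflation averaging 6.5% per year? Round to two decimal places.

Cumulative price-level factor: (1+6.5%)^4 ≈ 1.2864663506.
The nominal amount required is R$38,024 scaled up by that factor.

R$48,916.60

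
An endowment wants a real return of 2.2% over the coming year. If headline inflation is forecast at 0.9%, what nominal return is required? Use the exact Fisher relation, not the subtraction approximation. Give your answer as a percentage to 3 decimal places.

By the Fisher equation, 1 + r_nom = (1 + 2.2%)(1 + 0.9%) = 1.022 × 1.009 = 1.031198.
So r_nom = 3.1198%.

3.120%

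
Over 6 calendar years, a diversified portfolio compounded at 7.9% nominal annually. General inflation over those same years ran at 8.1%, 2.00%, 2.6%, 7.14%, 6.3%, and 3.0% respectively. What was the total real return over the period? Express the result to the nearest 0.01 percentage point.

18.91%

Cumulative inflation factor: 1.081 × 1.0200 × 1.026 × 1.0714 × 1.063 × 1.030 ≈ 1.32707.
Nominal growth factor: 1.57808. Real growth factor = 1.57808 / 1.32707 ≈ 1.18914.
Total real return ≈ 18.9141%.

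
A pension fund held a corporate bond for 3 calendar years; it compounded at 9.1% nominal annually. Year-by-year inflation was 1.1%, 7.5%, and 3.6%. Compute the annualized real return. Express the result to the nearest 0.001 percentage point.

Cumulative inflation factor: 1.011 × 1.075 × 1.036 ≈ 1.12595.
Nominal growth factor: 1.29860. Real growth factor = 1.29860 / 1.12595 ≈ 1.15333.
Annualized: 1.15333^(1/3) − 1 ≈ 0.04870.

4.870%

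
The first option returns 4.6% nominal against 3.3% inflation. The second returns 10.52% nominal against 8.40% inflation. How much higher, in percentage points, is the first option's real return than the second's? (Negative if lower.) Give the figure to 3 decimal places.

-0.697

The first option real return: 1.046/1.033 − 1 = 1.2585%.
The second real return: 1.1052/1.0840 − 1 = 1.9557%.
Difference: 1.2585 − 1.9557 = -0.6972 pp.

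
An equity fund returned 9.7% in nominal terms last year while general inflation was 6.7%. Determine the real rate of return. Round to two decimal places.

Real return via the Fisher equation: (1 + 9.7%)/(1 + 6.7%) − 1 = 1.097/1.067 − 1 ≈ 0.02812.

2.81%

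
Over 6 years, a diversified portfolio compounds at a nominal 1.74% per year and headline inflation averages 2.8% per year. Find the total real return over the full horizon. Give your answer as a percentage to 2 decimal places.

-6.03%

The annual real rate is (1+1.74%)/(1+2.8%) − 1 = -1.0311%.
Compounded over 6 years: (1 + -0.010311)^6 − 1 ≈ -0.06029.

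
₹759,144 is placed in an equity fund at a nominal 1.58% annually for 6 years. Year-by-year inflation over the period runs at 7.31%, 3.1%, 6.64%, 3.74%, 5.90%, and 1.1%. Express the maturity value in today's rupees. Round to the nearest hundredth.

₹636,445.26

Nominal value at maturity: ₹759,144 × (1 + 1.58%)^6 ≈ ₹834,014.14.
Price-level factor over 6 years: 1.0731 × 1.031 × 1.0664 × 1.0374 × 1.0590 × 1.011 ≈ 1.3104255614.
Dividing the nominal maturity value by the price-level factor gives the value in today's money.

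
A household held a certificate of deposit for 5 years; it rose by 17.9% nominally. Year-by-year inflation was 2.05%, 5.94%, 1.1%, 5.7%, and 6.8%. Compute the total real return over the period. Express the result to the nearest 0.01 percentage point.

-4.45%

Cumulative inflation factor: 1.0205 × 1.0594 × 1.011 × 1.057 × 1.068 ≈ 1.23387.
Nominal growth factor: 1.17900. Real growth factor = 1.17900 / 1.23387 ≈ 0.95553.
Total real return ≈ -4.4472%.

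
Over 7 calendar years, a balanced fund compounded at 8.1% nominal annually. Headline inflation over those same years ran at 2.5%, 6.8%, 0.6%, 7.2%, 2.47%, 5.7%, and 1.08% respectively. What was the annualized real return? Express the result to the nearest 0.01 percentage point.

Cumulative inflation factor: 1.025 × 1.068 × 1.006 × 1.072 × 1.0247 × 1.057 × 1.0108 ≈ 1.29248.
Nominal growth factor: 1.72496. Real growth factor = 1.72496 / 1.29248 ≈ 1.33461.
Annualized: 1.33461^(1/7) − 1 ≈ 0.04210.

4.21%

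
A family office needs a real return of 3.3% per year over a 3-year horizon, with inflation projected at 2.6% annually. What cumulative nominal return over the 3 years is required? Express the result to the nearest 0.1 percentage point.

19.1%

Required annual nominal rate: (1+3.3%)(1+2.6%) − 1 = 5.9858%.
Cumulative over 3 years: (1 + 0.059858)^3 − 1 ≈ 0.19054.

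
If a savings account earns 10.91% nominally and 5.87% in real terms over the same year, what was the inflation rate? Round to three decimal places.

4.761%

From (1+r_nom) = (1+r_real)(1+π), we get 1+π = (1 + 10.91%)/(1 + 5.87%) = 1.1091/1.0587 ≈ 1.04761.
So π ≈ 4.7606%.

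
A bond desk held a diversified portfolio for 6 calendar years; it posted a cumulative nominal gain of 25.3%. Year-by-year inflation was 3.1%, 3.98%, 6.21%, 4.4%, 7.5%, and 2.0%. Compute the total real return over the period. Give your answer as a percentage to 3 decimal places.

Cumulative inflation factor: 1.031 × 1.0398 × 1.0621 × 1.044 × 1.075 × 1.020 ≈ 1.30342.
Nominal growth factor: 1.25300. Real growth factor = 1.25300 / 1.30342 ≈ 0.96132.
Total real return ≈ -3.8680%.

-3.868%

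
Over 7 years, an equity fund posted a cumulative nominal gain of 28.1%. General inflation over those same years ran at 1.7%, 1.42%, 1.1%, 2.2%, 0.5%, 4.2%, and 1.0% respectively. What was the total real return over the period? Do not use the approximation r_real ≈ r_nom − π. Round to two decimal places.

13.64%

Cumulative inflation factor: 1.017 × 1.0142 × 1.011 × 1.022 × 1.005 × 1.042 × 1.010 ≈ 1.12720.
Nominal growth factor: 1.28100. Real growth factor = 1.28100 / 1.12720 ≈ 1.13644.
Total real return ≈ 13.6442%.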